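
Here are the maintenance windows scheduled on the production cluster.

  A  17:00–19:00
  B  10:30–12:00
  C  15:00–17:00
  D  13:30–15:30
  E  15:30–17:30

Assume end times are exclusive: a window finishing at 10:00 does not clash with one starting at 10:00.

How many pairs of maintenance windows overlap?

Check each pair: they overlap iff neither finishes before the other starts.
Sorted by start: B, D, C, E, A.
D starts after B ends — done with B.
C starts before D ends → D and C overlap.
E starts exactly when D ends (back-to-back, no overlap) — done with D.
E starts before C ends → C and E overlap.
A starts exactly when C ends (back-to-back, no overlap).
A starts before E ends → E and A overlap.
Overlapping pairs: A & E, C & D, C & E — 3 in total.

3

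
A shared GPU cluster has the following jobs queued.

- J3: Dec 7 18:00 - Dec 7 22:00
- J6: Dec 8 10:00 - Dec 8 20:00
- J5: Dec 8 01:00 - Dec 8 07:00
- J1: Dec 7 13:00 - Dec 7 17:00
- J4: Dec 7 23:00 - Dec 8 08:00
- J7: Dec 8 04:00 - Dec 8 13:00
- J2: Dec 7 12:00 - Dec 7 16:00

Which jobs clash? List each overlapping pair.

J1 & J2, J4 & J5, J4 & J7, J5 & J7, J6 & J7

Sorted by start: J2, J1, J3, J4, J5, J7, J6.
J1 starts before J2 ends → J2 and J1 overlap.
J3 starts after J2 ends, so J2 has no further overlaps.
J3 starts after J1 ends, so J1 has no further overlaps.
J4 starts after J3 ends, so J3 has no further overlaps.
J5 starts before J4 ends → J4 and J5 overlap.
J7 starts before J4 ends → J4 and J7 overlap.
J6 starts after J4 ends.
J7 starts before J5 ends → J5 and J7 overlap.
J6 starts after J5 ends.
J6 starts before J7 ends → J7 and J6 overlap.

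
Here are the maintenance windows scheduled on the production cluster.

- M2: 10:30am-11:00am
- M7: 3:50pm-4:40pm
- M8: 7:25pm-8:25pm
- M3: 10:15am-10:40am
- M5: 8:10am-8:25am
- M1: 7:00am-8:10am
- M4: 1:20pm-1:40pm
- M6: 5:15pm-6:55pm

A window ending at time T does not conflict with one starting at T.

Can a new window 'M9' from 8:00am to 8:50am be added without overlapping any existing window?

M1: starts 7:00am before M9 ends 8:50am, and ends 8:10am after M9 starts 8:00am → overlap.
M5: starts 8:10am before M9 ends 8:50am, and ends 8:25am after M9 starts 8:00am → overlap.
M3: starts 10:15am at or after M9 ends 8:50am → clear.
M2: starts 10:30am at or after M9 ends 8:50am → clear.
M4: starts 1:20pm at or after M9 ends 8:50am → clear.
M7: starts 3:50pm at or after M9 ends 8:50am → clear.
M6: starts 5:15pm at or after M9 ends 8:50am → clear.
M8: starts 7:25pm at or after M9 ends 8:50am → clear.
M9 overlaps M1, M5.

No — it overlaps M1, M5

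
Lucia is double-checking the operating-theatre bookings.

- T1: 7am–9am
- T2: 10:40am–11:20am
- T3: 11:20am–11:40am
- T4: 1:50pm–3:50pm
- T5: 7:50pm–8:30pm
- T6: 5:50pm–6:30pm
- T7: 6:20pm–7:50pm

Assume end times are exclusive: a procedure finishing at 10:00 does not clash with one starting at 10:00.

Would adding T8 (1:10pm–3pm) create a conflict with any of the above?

Yes — it overlaps T4

T1: ends 9am at or before T8 starts 1:10pm → clear.
T2: ends 11:20am at or before T8 starts 1:10pm → clear.
T3: ends 11:40am at or before T8 starts 1:10pm → clear.
T4: starts 1:50pm before T8 ends 3pm, and ends 3:50pm after T8 starts 1:10pm → overlap.
T6: starts 5:50pm at or after T8 ends 3pm → clear.
T7: starts 6:20pm at or after T8 ends 3pm → clear.
T5: starts 7:50pm at or after T8 ends 3pm → clear.
T8 overlaps T4.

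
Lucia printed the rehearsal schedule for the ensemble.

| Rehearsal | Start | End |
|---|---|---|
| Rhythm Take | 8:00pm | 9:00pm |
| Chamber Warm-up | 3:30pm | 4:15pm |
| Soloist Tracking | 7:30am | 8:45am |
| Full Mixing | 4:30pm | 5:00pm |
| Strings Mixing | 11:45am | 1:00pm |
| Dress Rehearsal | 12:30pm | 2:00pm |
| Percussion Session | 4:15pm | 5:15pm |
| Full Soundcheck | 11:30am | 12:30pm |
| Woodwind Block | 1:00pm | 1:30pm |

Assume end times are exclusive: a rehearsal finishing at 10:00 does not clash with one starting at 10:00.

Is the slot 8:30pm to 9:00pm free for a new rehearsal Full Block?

No — it overlaps Rhythm Take

Soloist Tracking: ends 8:45am at or before Full Block starts 8:30pm → clear.
Full Soundcheck: ends 12:30pm at or before Full Block starts 8:30pm → clear.
Strings Mixing: ends 1:00pm at or before Full Block starts 8:30pm → clear.
Dress Rehearsal: ends 2:00pm at or before Full Block starts 8:30pm → clear.
Woodwind Block: ends 1:30pm at or before Full Block starts 8:30pm → clear.
Chamber Warm-up: ends 4:15pm at or before Full Block starts 8:30pm → clear.
Percussion Session: ends 5:15pm at or before Full Block starts 8:30pm → clear.
Full Mixing: ends 5:00pm at or before Full Block starts 8:30pm → clear.
Rhythm Take: starts 8:00pm before Full Block ends 9:00pm, and ends 9:00pm after Full Block starts 8:30pm → overlap.
Full Block overlaps Rhythm Take.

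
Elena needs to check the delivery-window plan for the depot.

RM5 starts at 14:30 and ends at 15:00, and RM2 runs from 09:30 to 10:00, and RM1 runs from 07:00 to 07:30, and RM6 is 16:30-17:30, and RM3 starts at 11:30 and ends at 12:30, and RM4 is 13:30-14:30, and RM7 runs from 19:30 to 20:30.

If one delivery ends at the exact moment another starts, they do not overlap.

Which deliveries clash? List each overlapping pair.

none

Check each pair: they overlap iff neither finishes before the other starts.
Sorted by start: RM1, RM2, RM3, RM4, RM5, RM6, RM7.
RM2 starts after RM1 ends; RM1 is clear from here.
RM3 starts after RM2 ends; RM2 is clear from here.
RM4 starts after RM3 ends; RM3 is clear from here.
RM5 starts exactly when RM4 ends (back-to-back, no overlap); RM4 is clear from here.
RM6 starts after RM5 ends; RM5 is clear from here.
RM7 starts after RM6 ends.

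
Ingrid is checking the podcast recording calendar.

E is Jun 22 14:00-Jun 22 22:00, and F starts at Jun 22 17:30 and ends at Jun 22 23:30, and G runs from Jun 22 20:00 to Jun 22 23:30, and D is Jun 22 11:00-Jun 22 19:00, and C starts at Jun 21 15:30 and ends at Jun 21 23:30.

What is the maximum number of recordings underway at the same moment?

Sweep the timeline, counting +1 at each start and −1 at each end (ends before starts at a tie):
Jun 21 15:30 start C → 1
Jun 21 23:30 end C → 0
Jun 22 11:00 start D → 1
Jun 22 14:00 start E → 2
Jun 22 17:30 start F → 3
Jun 22 19:00 end D → 2
Jun 22 20:00 start G → 3
Jun 22 22:00 end E → 2
Jun 22 23:30 end F → 1
Jun 22 23:30 end G → 0
Peak is 3, at Jun 22 17:30 (D, E, F).

3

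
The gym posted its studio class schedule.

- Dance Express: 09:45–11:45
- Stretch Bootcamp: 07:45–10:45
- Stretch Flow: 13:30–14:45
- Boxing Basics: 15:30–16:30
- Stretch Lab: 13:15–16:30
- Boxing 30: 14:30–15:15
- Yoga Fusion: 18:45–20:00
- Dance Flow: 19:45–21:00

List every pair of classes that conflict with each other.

Two intervals overlap when each starts before the other ends.
Sorted by start: Stretch Bootcamp, Dance Express, Stretch Lab, Stretch Flow, Boxing 30, Boxing Basics, Yoga Fusion, Dance Flow.
Dance Express starts before Stretch Bootcamp ends → Stretch Bootcamp and Dance Express overlap.
Stretch Lab starts after Stretch Bootcamp ends, so Stretch Bootcamp has no further overlaps.
Stretch Lab starts after Dance Express ends, so Dance Express has no further overlaps.
Stretch Flow starts before Stretch Lab ends → Stretch Lab and Stretch Flow overlap.
Boxing 30 starts before Stretch Lab ends → Stretch Lab and Boxing 30 overlap.
Boxing Basics starts before Stretch Lab ends → Stretch Lab and Boxing Basics overlap.
Yoga Fusion starts after Stretch Lab ends, so Stretch Lab has no further overlaps.
Boxing 30 starts before Stretch Flow ends → Stretch Flow and Boxing 30 overlap.
Boxing Basics starts after Stretch Flow ends, so Stretch Flow has no further overlaps.
Boxing Basics starts after Boxing 30 ends, so Boxing 30 has no further overlaps.
Yoga Fusion starts after Boxing Basics ends, so Boxing Basics has no further overlaps.
Dance Flow starts before Yoga Fusion ends → Yoga Fusion and Dance Flow overlap.

Boxing 30 & Stretch Flow, Boxing 30 & Stretch Lab, Boxing Basics & Stretch Lab, Dance Express & Stretch Bootcamp, Dance Flow & Yoga Fusion, Stretch Flow & Stretch Lab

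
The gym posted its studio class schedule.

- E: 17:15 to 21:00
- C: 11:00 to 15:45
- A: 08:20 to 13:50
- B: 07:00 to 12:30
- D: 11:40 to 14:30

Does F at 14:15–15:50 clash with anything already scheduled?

B: ends 12:30 at or before F starts 14:15 → clear.
A: ends 13:50 at or before F starts 14:15 → clear.
C: starts 11:00 before F ends 15:50, and ends 15:45 after F starts 14:15 → overlap.
D: starts 11:40 before F ends 15:50, and ends 14:30 after F starts 14:15 → overlap.
E: starts 17:15 at or after F ends 15:50 → clear.
F overlaps C, D.

Yes — it overlaps C, D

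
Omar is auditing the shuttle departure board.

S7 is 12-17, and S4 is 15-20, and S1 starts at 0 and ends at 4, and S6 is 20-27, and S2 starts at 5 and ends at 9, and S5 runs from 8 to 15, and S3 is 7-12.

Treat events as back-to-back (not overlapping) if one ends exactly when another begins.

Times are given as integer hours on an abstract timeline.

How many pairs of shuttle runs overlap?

5

Sorted by start: S1, S2, S3, S5, S7, S4, S6.
S2 starts after S1 ends — done with S1.
S3 starts before S2 ends → S2 and S3 overlap.
S5 starts before S2 ends → S2 and S5 overlap.
S7 starts after S2 ends — done with S2.
S5 starts before S3 ends → S3 and S5 overlap.
S7 starts exactly when S3 ends (back-to-back, no overlap) — done with S3.
S7 starts before S5 ends → S5 and S7 overlap.
S4 starts exactly when S5 ends (back-to-back, no overlap) — done with S5.
S4 starts before S7 ends → S7 and S4 overlap.
S6 starts after S7 ends.
S6 starts exactly when S4 ends (back-to-back, no overlap).
Overlapping pairs: S2 & S3, S2 & S5, S3 & S5, S4 & S7, S5 & S7 — 5 in total.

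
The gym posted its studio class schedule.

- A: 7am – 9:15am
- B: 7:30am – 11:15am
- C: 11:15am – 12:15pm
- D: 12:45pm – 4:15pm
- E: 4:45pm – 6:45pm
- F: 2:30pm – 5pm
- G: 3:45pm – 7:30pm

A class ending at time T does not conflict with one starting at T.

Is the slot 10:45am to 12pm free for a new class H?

A: ends 9:15am at or before H starts 10:45am → clear.
B: starts 7:30am before H ends 12pm, and ends 11:15am after H starts 10:45am → overlap.
C: starts 11:15am before H ends 12pm, and ends 12:15pm after H starts 10:45am → overlap.
D: starts 12:45pm at or after H ends 12pm → clear.
F: starts 2:30pm at or after H ends 12pm → clear.
G: starts 3:45pm at or after H ends 12pm → clear.
E: starts 4:45pm at or after H ends 12pm → clear.
H overlaps B, C.

No — it overlaps B, C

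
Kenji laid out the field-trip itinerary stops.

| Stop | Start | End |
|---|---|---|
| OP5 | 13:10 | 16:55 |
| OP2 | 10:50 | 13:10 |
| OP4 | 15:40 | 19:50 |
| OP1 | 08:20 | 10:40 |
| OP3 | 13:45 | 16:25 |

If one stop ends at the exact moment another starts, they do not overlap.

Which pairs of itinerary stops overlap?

Check each pair: they overlap iff neither finishes before the other starts.
Sorted by start: OP1, OP2, OP5, OP3, OP4.
OP2 starts after OP1 ends; OP1 is clear from here.
OP5 starts exactly when OP2 ends (back-to-back, no overlap); OP2 is clear from here.
OP3 starts before OP5 ends → OP5 and OP3 overlap.
OP4 starts before OP5 ends → OP5 and OP4 overlap.
OP4 starts before OP3 ends → OP3 and OP4 overlap.

OP3 & OP4, OP3 & OP5, OP4 & OP5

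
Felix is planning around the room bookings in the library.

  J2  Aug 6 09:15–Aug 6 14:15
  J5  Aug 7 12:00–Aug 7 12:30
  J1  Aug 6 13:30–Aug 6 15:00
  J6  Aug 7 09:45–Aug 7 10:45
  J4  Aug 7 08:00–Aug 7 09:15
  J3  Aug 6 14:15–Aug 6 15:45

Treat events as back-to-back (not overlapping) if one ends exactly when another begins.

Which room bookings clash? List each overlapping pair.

J1 & J2, J1 & J3

Sorted by start: J2, J1, J3, J4, J6, J5.
J1 starts before J2 ends → J2 and J1 overlap.
J3 starts exactly when J2 ends (back-to-back, no overlap), so J2 has no further overlaps.
J3 starts before J1 ends → J1 and J3 overlap.
J4 starts after J1 ends, so J1 has no further overlaps.
J4 starts after J3 ends, so J3 has no further overlaps.
J6 starts after J4 ends, so J4 has no further overlaps.
J5 starts after J6 ends.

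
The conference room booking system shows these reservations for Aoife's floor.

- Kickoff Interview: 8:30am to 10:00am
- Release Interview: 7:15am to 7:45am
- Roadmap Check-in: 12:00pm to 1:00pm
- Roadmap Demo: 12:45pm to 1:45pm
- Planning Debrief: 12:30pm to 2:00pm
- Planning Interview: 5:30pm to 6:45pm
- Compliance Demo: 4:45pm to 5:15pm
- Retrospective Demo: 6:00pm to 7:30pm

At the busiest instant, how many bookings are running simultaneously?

Sort all start/end points and keep a running count:
7:15am start Release Interview → 1
7:45am end Release Interview → 0
8:30am start Kickoff Interview → 1
10:00am end Kickoff Interview → 0
12:00pm start Roadmap Check-in → 1
12:30pm start Planning Debrief → 2
12:45pm start Roadmap Demo → 3
1:00pm end Roadmap Check-in → 2
1:45pm end Roadmap Demo → 1
2:00pm end Planning Debrief → 0
4:45pm start Compliance Demo → 1
5:15pm end Compliance Demo → 0
5:30pm start Planning Interview → 1
6:00pm start Retrospective Demo → 2
6:45pm end Planning Interview → 1
7:30pm end Retrospective Demo → 0
Peak is 3, at 12:45pm (Planning Debrief, Roadmap Check-in, Roadmap Demo).

3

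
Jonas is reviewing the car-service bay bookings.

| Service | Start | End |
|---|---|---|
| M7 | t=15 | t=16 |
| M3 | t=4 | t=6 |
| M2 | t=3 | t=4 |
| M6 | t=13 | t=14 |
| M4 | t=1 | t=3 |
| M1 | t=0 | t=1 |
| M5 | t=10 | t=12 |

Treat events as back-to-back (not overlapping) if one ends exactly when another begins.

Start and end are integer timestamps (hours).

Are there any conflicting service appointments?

Two intervals overlap when each starts before the other ends.
Sorted by start: M1, M4, M2, M3, M5, M6, M7.
M4 starts exactly when M1 ends (back-to-back, no overlap); M1 is clear from here.
M2 starts exactly when M4 ends (back-to-back, no overlap); M4 is clear from here.
M3 starts exactly when M2 ends (back-to-back, no overlap); M2 is clear from here.
M5 starts after M3 ends; M3 is clear from here.
M6 starts after M5 ends; M5 is clear from here.
M7 starts after M6 ends.
Every pair is clear; the schedule has no overlaps.

No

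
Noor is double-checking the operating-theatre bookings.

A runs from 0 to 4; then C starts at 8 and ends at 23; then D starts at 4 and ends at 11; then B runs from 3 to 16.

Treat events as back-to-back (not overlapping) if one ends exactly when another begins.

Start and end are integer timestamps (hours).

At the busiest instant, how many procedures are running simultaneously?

Sort all start/end points and keep a running count:
0 start A → 1
3 start B → 2
4 end A → 1
4 start D → 2
8 start C → 3
11 end D → 2
16 end B → 1
23 end C → 0
Peak is 3, at 8 (B, C, D).

3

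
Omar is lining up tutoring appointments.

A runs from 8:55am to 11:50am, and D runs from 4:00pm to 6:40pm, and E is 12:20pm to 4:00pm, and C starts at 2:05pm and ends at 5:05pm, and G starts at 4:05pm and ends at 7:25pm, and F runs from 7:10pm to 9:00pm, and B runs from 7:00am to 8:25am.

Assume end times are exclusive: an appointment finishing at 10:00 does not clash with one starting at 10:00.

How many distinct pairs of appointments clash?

Two intervals overlap when each starts before the other ends.
Sorted by start: B, A, E, C, D, G, F.
A starts after B ends, so nothing later overlaps B either.
E starts after A ends, so nothing later overlaps A either.
C starts before E ends → E and C overlap.
D starts exactly when E ends (back-to-back, no overlap), so nothing later overlaps E either.
D starts before C ends → C and D overlap.
G starts before C ends → C and G overlap.
F starts after C ends.
G starts before D ends → D and G overlap.
F starts after D ends.
F starts before G ends → G and F overlap.
Overlapping pairs: C & D, C & E, C & G, D & G, F & G — 5 in total.

5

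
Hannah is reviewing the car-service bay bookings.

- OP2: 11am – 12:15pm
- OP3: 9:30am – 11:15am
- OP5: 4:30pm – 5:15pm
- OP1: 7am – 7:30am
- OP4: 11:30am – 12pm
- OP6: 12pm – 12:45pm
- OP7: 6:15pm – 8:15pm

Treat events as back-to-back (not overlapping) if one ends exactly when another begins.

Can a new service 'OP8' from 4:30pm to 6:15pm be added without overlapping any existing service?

OP1: ends 7:30am at or before OP8 starts 4:30pm → clear.
OP3: ends 11:15am at or before OP8 starts 4:30pm → clear.
OP2: ends 12:15pm at or before OP8 starts 4:30pm → clear.
OP4: ends 12pm at or before OP8 starts 4:30pm → clear.
OP6: ends 12:45pm at or before OP8 starts 4:30pm → clear.
OP5: starts 4:30pm before OP8 ends 6:15pm, and ends 5:15pm after OP8 starts 4:30pm → overlap.
OP7: starts 6:15pm at or after OP8 ends 6:15pm → clear.
OP8 overlaps OP5.

No — it overlaps OP5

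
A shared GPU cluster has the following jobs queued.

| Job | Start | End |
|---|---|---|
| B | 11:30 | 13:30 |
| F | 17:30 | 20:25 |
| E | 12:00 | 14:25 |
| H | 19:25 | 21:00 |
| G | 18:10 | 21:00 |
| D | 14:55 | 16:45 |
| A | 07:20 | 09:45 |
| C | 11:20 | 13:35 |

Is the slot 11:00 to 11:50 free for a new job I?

A: ends 09:45 at or before I starts 11:00 → clear.
C: starts 11:20 before I ends 11:50, and ends 13:35 after I starts 11:00 → overlap.
B: starts 11:30 before I ends 11:50, and ends 13:30 after I starts 11:00 → overlap.
E: starts 12:00 at or after I ends 11:50 → clear.
D: starts 14:55 at or after I ends 11:50 → clear.
F: starts 17:30 at or after I ends 11:50 → clear.
G: starts 18:10 at or after I ends 11:50 → clear.
H: starts 19:25 at or after I ends 11:50 → clear.
I overlaps B, C.

No — it overlaps B, C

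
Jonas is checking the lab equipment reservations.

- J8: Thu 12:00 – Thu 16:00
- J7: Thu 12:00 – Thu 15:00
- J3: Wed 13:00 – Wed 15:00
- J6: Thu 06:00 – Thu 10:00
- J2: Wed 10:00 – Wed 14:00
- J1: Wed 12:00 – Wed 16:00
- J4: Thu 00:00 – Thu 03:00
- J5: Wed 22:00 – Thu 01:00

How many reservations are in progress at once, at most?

3

Walk through starts and ends in time order (an end at T is processed before a start at T):
Wed 10:00 start J2 → 1
Wed 12:00 start J1 → 2
Wed 13:00 start J3 → 3
Wed 14:00 end J2 → 2
Wed 15:00 end J3 → 1
Wed 16:00 end J1 → 0
Wed 22:00 start J5 → 1
Thu 00:00 start J4 → 2
Thu 01:00 end J5 → 1
Thu 03:00 end J4 → 0
Thu 06:00 start J6 → 1
Thu 10:00 end J6 → 0
Thu 12:00 start J7 → 1
Thu 12:00 start J8 → 2
Thu 15:00 end J7 → 1
Thu 16:00 end J8 → 0
Peak is 3, at Wed 13:00 (J1, J2, J3).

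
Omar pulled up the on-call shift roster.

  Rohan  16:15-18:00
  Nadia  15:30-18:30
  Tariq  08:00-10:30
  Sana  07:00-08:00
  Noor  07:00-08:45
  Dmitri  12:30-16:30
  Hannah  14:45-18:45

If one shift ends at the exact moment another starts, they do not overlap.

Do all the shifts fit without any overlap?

Sorted by start: Sana, Noor, Tariq, Dmitri, Hannah, Nadia, Rohan.
Noor starts before Sana ends → Sana and Noor overlap.
That's a conflict, so the schedule is not conflict-free.

No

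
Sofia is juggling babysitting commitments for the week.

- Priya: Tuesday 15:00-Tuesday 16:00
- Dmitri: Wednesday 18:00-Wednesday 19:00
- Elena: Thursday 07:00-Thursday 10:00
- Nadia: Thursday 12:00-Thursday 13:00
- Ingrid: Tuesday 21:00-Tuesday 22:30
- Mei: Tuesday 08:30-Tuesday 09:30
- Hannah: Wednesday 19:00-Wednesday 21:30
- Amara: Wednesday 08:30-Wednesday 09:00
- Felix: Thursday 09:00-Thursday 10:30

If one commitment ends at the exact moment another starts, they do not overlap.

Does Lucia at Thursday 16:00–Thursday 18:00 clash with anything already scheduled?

No — it doesn't clash with anything

Mei: ends Tuesday 09:30 at or before Lucia starts Thursday 16:00 → clear.
Priya: ends Tuesday 16:00 at or before Lucia starts Thursday 16:00 → clear.
Ingrid: ends Tuesday 22:30 at or before Lucia starts Thursday 16:00 → clear.
Amara: ends Wednesday 09:00 at or before Lucia starts Thursday 16:00 → clear.
Dmitri: ends Wednesday 19:00 at or before Lucia starts Thursday 16:00 → clear.
Hannah: ends Wednesday 21:30 at or before Lucia starts Thursday 16:00 → clear.
Elena: ends Thursday 10:00 at or before Lucia starts Thursday 16:00 → clear.
Felix: ends Thursday 10:30 at or before Lucia starts Thursday 16:00 → clear.
Nadia: ends Thursday 13:00 at or before Lucia starts Thursday 16:00 → clear.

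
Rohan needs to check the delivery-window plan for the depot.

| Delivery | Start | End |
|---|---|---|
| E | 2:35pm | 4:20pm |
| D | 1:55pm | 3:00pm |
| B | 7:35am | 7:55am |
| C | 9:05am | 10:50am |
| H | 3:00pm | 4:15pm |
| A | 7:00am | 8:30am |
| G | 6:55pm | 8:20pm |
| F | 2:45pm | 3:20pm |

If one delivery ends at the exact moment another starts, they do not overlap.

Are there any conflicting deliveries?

Yes

Sorted by start: A, B, C, D, E, F, H, G.
B starts before A ends → A and B overlap.
That's a conflict, so the schedule is not conflict-free.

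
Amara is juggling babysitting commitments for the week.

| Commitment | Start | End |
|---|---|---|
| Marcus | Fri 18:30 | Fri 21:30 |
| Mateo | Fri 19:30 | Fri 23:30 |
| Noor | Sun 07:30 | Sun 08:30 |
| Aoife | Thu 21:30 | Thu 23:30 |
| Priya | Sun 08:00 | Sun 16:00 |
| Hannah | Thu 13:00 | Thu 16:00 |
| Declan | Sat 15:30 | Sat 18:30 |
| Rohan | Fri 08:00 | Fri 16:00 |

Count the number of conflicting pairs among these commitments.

Sorted by start: Hannah, Aoife, Rohan, Marcus, Mateo, Declan, Noor, Priya.
Aoife starts after Hannah ends; Hannah is clear from here.
Rohan starts after Aoife ends; Aoife is clear from here.
Marcus starts after Rohan ends; Rohan is clear from here.
Mateo starts before Marcus ends → Marcus and Mateo overlap.
Declan starts after Marcus ends; Marcus is clear from here.
Declan starts after Mateo ends; Mateo is clear from here.
Noor starts after Declan ends; Declan is clear from here.
Priya starts before Noor ends → Noor and Priya overlap.
Overlapping pairs: Marcus & Mateo, Noor & Priya — 2 in total.

2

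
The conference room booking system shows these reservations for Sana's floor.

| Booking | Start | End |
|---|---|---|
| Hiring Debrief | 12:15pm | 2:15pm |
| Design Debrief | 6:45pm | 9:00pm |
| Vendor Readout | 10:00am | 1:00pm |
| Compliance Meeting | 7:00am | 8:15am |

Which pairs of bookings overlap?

Hiring Debrief & Vendor Readout

Sorted by start: Compliance Meeting, Vendor Readout, Hiring Debrief, Design Debrief.
Vendor Readout starts after Compliance Meeting ends; Compliance Meeting is clear from here.
Hiring Debrief starts before Vendor Readout ends → Vendor Readout and Hiring Debrief overlap.
Design Debrief starts after Vendor Readout ends.
Design Debrief starts after Hiring Debrief ends.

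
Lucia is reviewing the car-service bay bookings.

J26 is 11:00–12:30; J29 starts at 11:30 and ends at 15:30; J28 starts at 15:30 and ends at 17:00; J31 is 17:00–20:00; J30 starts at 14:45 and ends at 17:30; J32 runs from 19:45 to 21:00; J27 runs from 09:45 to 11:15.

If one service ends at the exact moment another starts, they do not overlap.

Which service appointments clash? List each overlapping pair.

J26 & J27, J26 & J29, J28 & J30, J29 & J30, J30 & J31, J31 & J32

Two intervals overlap when each starts before the other ends.
Sorted by start: J27, J26, J29, J30, J28, J31, J32.
J26 starts before J27 ends → J27 and J26 overlap.
J29 starts after J27 ends, so J27 has no further overlaps.
J29 starts before J26 ends → J26 and J29 overlap.
J30 starts after J26 ends, so J26 has no further overlaps.
J30 starts before J29 ends → J29 and J30 overlap.
J28 starts exactly when J29 ends (back-to-back, no overlap), so J29 has no further overlaps.
J28 starts before J30 ends → J30 and J28 overlap.
J31 starts before J30 ends → J30 and J31 overlap.
J32 starts after J30 ends.
J31 starts exactly when J28 ends (back-to-back, no overlap), so J28 has no further overlaps.
J32 starts before J31 ends → J31 and J32 overlap.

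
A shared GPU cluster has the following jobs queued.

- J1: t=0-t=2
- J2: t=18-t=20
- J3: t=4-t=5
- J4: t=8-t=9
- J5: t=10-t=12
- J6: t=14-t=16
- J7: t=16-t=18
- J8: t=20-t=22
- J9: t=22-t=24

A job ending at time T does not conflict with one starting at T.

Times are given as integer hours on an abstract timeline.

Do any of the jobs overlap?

Sorted by start: J1, J3, J4, J5, J6, J7, J2, J8, J9.
J3 starts after J1 ends — done with J1.
J4 starts after J3 ends — done with J3.
J5 starts after J4 ends — done with J4.
J6 starts after J5 ends — done with J5.
J7 starts exactly when J6 ends (back-to-back, no overlap) — done with J6.
J2 starts exactly when J7 ends (back-to-back, no overlap) — done with J7.
J8 starts exactly when J2 ends (back-to-back, no overlap) — done with J2.
J9 starts exactly when J8 ends (back-to-back, no overlap).
Every pair is clear; the schedule has no overlaps.

No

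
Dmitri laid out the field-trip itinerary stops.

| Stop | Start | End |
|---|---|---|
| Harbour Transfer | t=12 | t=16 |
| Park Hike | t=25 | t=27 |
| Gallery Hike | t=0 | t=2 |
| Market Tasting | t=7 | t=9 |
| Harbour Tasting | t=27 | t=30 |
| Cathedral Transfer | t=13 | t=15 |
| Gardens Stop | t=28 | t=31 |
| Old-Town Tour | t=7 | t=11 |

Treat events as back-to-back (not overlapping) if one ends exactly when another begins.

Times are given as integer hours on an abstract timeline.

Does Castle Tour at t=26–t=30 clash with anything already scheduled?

Yes — it overlaps Gardens Stop, Harbour Tasting, Park Hike

Gallery Hike: ends t=2 at or before Castle Tour starts t=26 → clear.
Old-Town Tour: ends t=11 at or before Castle Tour starts t=26 → clear.
Market Tasting: ends t=9 at or before Castle Tour starts t=26 → clear.
Harbour Transfer: ends t=16 at or before Castle Tour starts t=26 → clear.
Cathedral Transfer: ends t=15 at or before Castle Tour starts t=26 → clear.
Park Hike: starts t=25 before Castle Tour ends t=30, and ends t=27 after Castle Tour starts t=26 → overlap.
Harbour Tasting: starts t=27 before Castle Tour ends t=30, and ends t=30 after Castle Tour starts t=26 → overlap.
Gardens Stop: starts t=28 before Castle Tour ends t=30, and ends t=31 after Castle Tour starts t=26 → overlap.
Castle Tour overlaps Harbour Tasting, Gardens Stop, Park Hike.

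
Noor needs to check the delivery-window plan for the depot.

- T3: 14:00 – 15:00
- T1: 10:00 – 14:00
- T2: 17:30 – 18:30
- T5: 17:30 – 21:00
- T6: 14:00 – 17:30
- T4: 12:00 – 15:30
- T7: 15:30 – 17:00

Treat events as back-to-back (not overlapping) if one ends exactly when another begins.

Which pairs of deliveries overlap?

Sorted by start: T1, T4, T3, T6, T7, T2, T5.
T4 starts before T1 ends → T1 and T4 overlap.
T3 starts exactly when T1 ends (back-to-back, no overlap) — done with T1.
T3 starts before T4 ends → T4 and T3 overlap.
T6 starts before T4 ends → T4 and T6 overlap.
T7 starts exactly when T4 ends (back-to-back, no overlap) — done with T4.
T6 starts before T3 ends → T3 and T6 overlap.
T7 starts after T3 ends — done with T3.
T7 starts before T6 ends → T6 and T7 overlap.
T2 starts exactly when T6 ends (back-to-back, no overlap) — done with T6.
T2 starts after T7 ends — done with T7.
T5 starts before T2 ends → T2 and T5 overlap.

T1 & T4, T2 & T5, T3 & T4, T3 & T6, T4 & T6, T6 & T7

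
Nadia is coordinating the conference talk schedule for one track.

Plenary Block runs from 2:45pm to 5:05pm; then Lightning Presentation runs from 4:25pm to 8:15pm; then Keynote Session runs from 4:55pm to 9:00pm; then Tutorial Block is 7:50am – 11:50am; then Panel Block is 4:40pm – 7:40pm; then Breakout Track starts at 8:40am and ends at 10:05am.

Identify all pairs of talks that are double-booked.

Sorted by start: Tutorial Block, Breakout Track, Plenary Block, Lightning Presentation, Panel Block, Keynote Session.
Breakout Track starts before Tutorial Block ends → Tutorial Block and Breakout Track overlap.
Plenary Block starts after Tutorial Block ends, so nothing later overlaps Tutorial Block either.
Plenary Block starts after Breakout Track ends, so nothing later overlaps Breakout Track either.
Lightning Presentation starts before Plenary Block ends → Plenary Block and Lightning Presentation overlap.
Panel Block starts before Plenary Block ends → Plenary Block and Panel Block overlap.
Keynote Session starts before Plenary Block ends → Plenary Block and Keynote Session overlap.
Panel Block starts before Lightning Presentation ends → Lightning Presentation and Panel Block overlap.
Keynote Session starts before Lightning Presentation ends → Lightning Presentation and Keynote Session overlap.
Keynote Session starts before Panel Block ends → Panel Block and Keynote Session overlap.

Breakout Track & Tutorial Block, Keynote Session & Lightning Presentation, Keynote Session & Panel Block, Keynote Session & Plenary Block, Lightning Presentation & Panel Block, Lightning Presentation & Plenary Block, Panel Block & Plenary Block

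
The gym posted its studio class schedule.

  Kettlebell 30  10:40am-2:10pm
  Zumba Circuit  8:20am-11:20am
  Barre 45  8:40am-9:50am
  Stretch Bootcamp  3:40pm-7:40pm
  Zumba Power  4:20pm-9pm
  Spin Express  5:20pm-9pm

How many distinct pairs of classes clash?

5

Sorted by start: Zumba Circuit, Barre 45, Kettlebell 30, Stretch Bootcamp, Zumba Power, Spin Express.
Barre 45 starts before Zumba Circuit ends → Zumba Circuit and Barre 45 overlap.
Kettlebell 30 starts before Zumba Circuit ends → Zumba Circuit and Kettlebell 30 overlap.
Stretch Bootcamp starts after Zumba Circuit ends, so Zumba Circuit has no further overlaps.
Kettlebell 30 starts after Barre 45 ends, so Barre 45 has no further overlaps.
Stretch Bootcamp starts after Kettlebell 30 ends, so Kettlebell 30 has no further overlaps.
Zumba Power starts before Stretch Bootcamp ends → Stretch Bootcamp and Zumba Power overlap.
Spin Express starts before Stretch Bootcamp ends → Stretch Bootcamp and Spin Express overlap.
Spin Express starts before Zumba Power ends → Zumba Power and Spin Express overlap.
Overlapping pairs: Barre 45 & Zumba Circuit, Kettlebell 30 & Zumba Circuit, Spin Express & Stretch Bootcamp, Spin Express & Zumba Power, Stretch Bootcamp & Zumba Power — 5 in total.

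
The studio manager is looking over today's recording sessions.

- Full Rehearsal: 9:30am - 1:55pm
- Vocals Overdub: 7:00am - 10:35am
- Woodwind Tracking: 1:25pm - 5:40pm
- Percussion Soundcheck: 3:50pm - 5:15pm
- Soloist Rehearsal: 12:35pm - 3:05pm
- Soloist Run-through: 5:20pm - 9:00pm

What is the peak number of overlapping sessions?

3

Walk through starts and ends in time order (an end at T is processed before a start at T):
7:00am start Vocals Overdub → 1
9:30am start Full Rehearsal → 2
10:35am end Vocals Overdub → 1
12:35pm start Soloist Rehearsal → 2
1:25pm start Woodwind Tracking → 3
1:55pm end Full Rehearsal → 2
3:05pm end Soloist Rehearsal → 1
3:50pm start Percussion Soundcheck → 2
5:15pm end Percussion Soundcheck → 1
5:20pm start Soloist Run-through → 2
5:40pm end Woodwind Tracking → 1
9:00pm end Soloist Run-through → 0
Peak is 3, at 1:25pm (Full Rehearsal, Soloist Rehearsal, Woodwind Tracking).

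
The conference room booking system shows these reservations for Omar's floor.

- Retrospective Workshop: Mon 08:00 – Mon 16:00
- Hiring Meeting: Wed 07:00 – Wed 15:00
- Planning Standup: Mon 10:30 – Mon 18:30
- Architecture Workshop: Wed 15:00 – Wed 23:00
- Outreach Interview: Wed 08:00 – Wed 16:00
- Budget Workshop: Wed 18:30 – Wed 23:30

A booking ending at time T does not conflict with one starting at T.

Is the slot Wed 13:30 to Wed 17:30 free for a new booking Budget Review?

Retrospective Workshop: ends Mon 16:00 at or before Budget Review starts Wed 13:30 → clear.
Planning Standup: ends Mon 18:30 at or before Budget Review starts Wed 13:30 → clear.
Hiring Meeting: starts Wed 07:00 before Budget Review ends Wed 17:30, and ends Wed 15:00 after Budget Review starts Wed 13:30 → overlap.
Outreach Interview: starts Wed 08:00 before Budget Review ends Wed 17:30, and ends Wed 16:00 after Budget Review starts Wed 13:30 → overlap.
Architecture Workshop: starts Wed 15:00 before Budget Review ends Wed 17:30, and ends Wed 23:00 after Budget Review starts Wed 13:30 → overlap.
Budget Workshop: starts Wed 18:30 at or after Budget Review ends Wed 17:30 → clear.
Budget Review overlaps Hiring Meeting, Architecture Workshop, Outreach Interview.

No — it overlaps Architecture Workshop, Hiring Meeting, Outreach Interview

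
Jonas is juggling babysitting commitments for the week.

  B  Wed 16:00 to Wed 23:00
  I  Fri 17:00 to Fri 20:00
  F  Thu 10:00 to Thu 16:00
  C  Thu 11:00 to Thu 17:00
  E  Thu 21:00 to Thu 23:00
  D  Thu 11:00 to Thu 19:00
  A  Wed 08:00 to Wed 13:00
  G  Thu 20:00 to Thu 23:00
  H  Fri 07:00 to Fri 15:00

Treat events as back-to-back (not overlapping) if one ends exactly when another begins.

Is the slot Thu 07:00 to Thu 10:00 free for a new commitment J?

Yes — the slot is free

A: ends Wed 13:00 at or before J starts Thu 07:00 → clear.
B: ends Wed 23:00 at or before J starts Thu 07:00 → clear.
F: starts Thu 10:00 at or after J ends Thu 10:00 → clear.
C: starts Thu 11:00 at or after J ends Thu 10:00 → clear.
D: starts Thu 11:00 at or after J ends Thu 10:00 → clear.
G: starts Thu 20:00 at or after J ends Thu 10:00 → clear.
E: starts Thu 21:00 at or after J ends Thu 10:00 → clear.
H: starts Fri 07:00 at or after J ends Thu 10:00 → clear.
I: starts Fri 17:00 at or after J ends Thu 10:00 → clear.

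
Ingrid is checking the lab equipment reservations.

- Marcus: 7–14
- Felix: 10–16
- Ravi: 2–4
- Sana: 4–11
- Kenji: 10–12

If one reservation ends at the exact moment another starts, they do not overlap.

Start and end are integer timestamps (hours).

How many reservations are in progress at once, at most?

4

Sweep the timeline, counting +1 at each start and −1 at each end (ends before starts at a tie):
2 start Ravi → 1
4 end Ravi → 0
4 start Sana → 1
7 start Marcus → 2
10 start Felix → 3
10 start Kenji → 4
11 end Sana → 3
12 end Kenji → 2
14 end Marcus → 1
16 end Felix → 0
Peak is 4, at 10 (Felix, Kenji, Marcus, Sana).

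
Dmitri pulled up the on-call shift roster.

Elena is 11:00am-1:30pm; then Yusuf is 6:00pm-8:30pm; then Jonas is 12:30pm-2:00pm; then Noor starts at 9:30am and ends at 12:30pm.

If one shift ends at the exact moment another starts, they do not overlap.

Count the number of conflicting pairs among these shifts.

Sorted by start: Noor, Elena, Jonas, Yusuf.
Elena starts before Noor ends → Noor and Elena overlap.
Jonas starts exactly when Noor ends (back-to-back, no overlap) — done with Noor.
Jonas starts before Elena ends → Elena and Jonas overlap.
Yusuf starts after Elena ends.
Yusuf starts after Jonas ends.
Overlapping pairs: Elena & Jonas, Elena & Noor — 2 in total.

2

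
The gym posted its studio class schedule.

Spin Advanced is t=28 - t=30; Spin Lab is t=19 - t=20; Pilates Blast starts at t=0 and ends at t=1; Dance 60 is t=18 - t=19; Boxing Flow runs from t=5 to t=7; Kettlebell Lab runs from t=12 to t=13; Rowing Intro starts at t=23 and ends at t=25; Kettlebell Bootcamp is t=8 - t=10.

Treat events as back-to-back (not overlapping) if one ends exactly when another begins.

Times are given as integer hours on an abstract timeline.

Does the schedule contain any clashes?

No

Sorted by start: Pilates Blast, Boxing Flow, Kettlebell Bootcamp, Kettlebell Lab, Dance 60, Spin Lab, Rowing Intro, Spin Advanced.
Boxing Flow starts after Pilates Blast ends, so Pilates Blast has no further overlaps.
Kettlebell Bootcamp starts after Boxing Flow ends, so Boxing Flow has no further overlaps.
Kettlebell Lab starts after Kettlebell Bootcamp ends, so Kettlebell Bootcamp has no further overlaps.
Dance 60 starts after Kettlebell Lab ends, so Kettlebell Lab has no further overlaps.
Spin Lab starts exactly when Dance 60 ends (back-to-back, no overlap), so Dance 60 has no further overlaps.
Rowing Intro starts after Spin Lab ends, so Spin Lab has no further overlaps.
Spin Advanced starts after Rowing Intro ends.
Every pair is clear; the schedule has no overlaps.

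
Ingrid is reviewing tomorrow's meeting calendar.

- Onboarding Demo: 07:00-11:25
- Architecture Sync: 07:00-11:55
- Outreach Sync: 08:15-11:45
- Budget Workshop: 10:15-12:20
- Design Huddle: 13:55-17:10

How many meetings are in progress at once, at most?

4

Sort all start/end points and keep a running count:
07:00 start Architecture Sync → 1
07:00 start Onboarding Demo → 2
08:15 start Outreach Sync → 3
10:15 start Budget Workshop → 4
11:25 end Onboarding Demo → 3
11:45 end Outreach Sync → 2
11:55 end Architecture Sync → 1
12:20 end Budget Workshop → 0
13:55 start Design Huddle → 1
17:10 end Design Huddle → 0
Peak is 4, at 10:15 (Architecture Sync, Budget Workshop, Onboarding Demo, Outreach Sync).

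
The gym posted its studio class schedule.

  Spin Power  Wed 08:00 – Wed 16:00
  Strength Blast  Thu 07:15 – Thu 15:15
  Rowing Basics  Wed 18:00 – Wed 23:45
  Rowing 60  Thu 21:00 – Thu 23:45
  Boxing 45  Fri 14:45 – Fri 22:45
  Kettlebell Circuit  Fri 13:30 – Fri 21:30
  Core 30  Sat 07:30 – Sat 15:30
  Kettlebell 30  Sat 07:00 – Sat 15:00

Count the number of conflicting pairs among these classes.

Sorted by start: Spin Power, Rowing Basics, Strength Blast, Rowing 60, Kettlebell Circuit, Boxing 45, Kettlebell 30, Core 30.
Rowing Basics starts after Spin Power ends; Spin Power is clear from here.
Strength Blast starts after Rowing Basics ends; Rowing Basics is clear from here.
Rowing 60 starts after Strength Blast ends; Strength Blast is clear from here.
Kettlebell Circuit starts after Rowing 60 ends; Rowing 60 is clear from here.
Boxing 45 starts before Kettlebell Circuit ends → Kettlebell Circuit and Boxing 45 overlap.
Kettlebell 30 starts after Kettlebell Circuit ends; Kettlebell Circuit is clear from here.
Kettlebell 30 starts after Boxing 45 ends; Boxing 45 is clear from here.
Core 30 starts before Kettlebell 30 ends → Kettlebell 30 and Core 30 overlap.
Overlapping pairs: Boxing 45 & Kettlebell Circuit, Core 30 & Kettlebell 30 — 2 in total.

2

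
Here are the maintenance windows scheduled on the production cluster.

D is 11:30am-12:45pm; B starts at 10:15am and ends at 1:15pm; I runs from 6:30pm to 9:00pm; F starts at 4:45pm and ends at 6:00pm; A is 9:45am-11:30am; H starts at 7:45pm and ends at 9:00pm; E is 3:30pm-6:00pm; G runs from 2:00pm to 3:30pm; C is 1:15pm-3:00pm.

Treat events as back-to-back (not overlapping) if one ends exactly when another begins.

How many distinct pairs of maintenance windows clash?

Sorted by start: A, B, D, C, G, E, F, I, H.
B starts before A ends → A and B overlap.
D starts exactly when A ends (back-to-back, no overlap), so A has no further overlaps.
D starts before B ends → B and D overlap.
C starts exactly when B ends (back-to-back, no overlap), so B has no further overlaps.
C starts after D ends, so D has no further overlaps.
G starts before C ends → C and G overlap.
E starts after C ends, so C has no further overlaps.
E starts exactly when G ends (back-to-back, no overlap), so G has no further overlaps.
F starts before E ends → E and F overlap.
I starts after E ends, so E has no further overlaps.
I starts after F ends, so F has no further overlaps.
H starts before I ends → I and H overlap.
Overlapping pairs: A & B, B & D, C & G, E & F, H & I — 5 in total.

5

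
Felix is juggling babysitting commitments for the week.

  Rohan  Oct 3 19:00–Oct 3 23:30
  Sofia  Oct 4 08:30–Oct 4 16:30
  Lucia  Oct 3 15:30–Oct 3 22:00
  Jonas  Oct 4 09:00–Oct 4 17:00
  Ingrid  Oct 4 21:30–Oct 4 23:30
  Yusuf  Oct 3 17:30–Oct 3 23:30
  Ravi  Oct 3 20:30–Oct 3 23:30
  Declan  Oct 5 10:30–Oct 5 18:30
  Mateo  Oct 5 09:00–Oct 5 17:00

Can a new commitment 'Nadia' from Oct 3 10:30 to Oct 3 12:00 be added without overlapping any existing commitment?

Lucia: starts Oct 3 15:30 at or after Nadia ends Oct 3 12:00 → clear.
Yusuf: starts Oct 3 17:30 at or after Nadia ends Oct 3 12:00 → clear.
Rohan: starts Oct 3 19:00 at or after Nadia ends Oct 3 12:00 → clear.
Ravi: starts Oct 3 20:30 at or after Nadia ends Oct 3 12:00 → clear.
Sofia: starts Oct 4 08:30 at or after Nadia ends Oct 3 12:00 → clear.
Jonas: starts Oct 4 09:00 at or after Nadia ends Oct 3 12:00 → clear.
Ingrid: starts Oct 4 21:30 at or after Nadia ends Oct 3 12:00 → clear.
Mateo: starts Oct 5 09:00 at or after Nadia ends Oct 3 12:00 → clear.
Declan: starts Oct 5 10:30 at or after Nadia ends Oct 3 12:00 → clear.

Yes — the slot is free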